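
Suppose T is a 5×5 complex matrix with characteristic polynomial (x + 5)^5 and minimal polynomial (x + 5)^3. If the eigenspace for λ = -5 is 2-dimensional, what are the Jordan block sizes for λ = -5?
Block sizes for λ = -5: [3, 2]

Step 1 — from the characteristic polynomial, algebraic multiplicity of λ = -5 is 5. From dim ker(T − (-5)·I) = 2, there are exactly 2 Jordan blocks for λ = -5.
Step 2 — from the minimal polynomial, the factor (x + 5)^3 tells us the largest block for λ = -5 has size 3.
Step 3 — with total size 5, 2 blocks, and largest block 3, the block sizes (in nonincreasing order) are [3, 2].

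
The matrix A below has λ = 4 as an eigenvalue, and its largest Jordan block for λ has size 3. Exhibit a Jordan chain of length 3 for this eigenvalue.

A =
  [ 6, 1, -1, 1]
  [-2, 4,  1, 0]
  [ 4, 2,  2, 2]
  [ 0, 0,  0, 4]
A Jordan chain for λ = 4 of length 3:
v_1 = (-2, 0, -4, 0)ᵀ
v_2 = (2, -2, 4, 0)ᵀ
v_3 = (1, 0, 0, 0)ᵀ

Let N = A − (4)·I. We want v_3 with N^3 v_3 = 0 but N^2 v_3 ≠ 0; then v_{j-1} := N · v_j for j = 3, …, 2.

Pick v_3 = (1, 0, 0, 0)ᵀ.
Then v_2 = N · v_3 = (2, -2, 4, 0)ᵀ.
Then v_1 = N · v_2 = (-2, 0, -4, 0)ᵀ.

Sanity check: (A − (4)·I) v_1 = (0, 0, 0, 0)ᵀ = 0. ✓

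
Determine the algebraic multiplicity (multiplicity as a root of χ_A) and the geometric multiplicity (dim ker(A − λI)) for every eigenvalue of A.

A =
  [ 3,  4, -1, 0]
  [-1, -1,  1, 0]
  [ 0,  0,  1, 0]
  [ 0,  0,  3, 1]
λ = 1: alg = 4, geom = 2

Step 1 — factor the characteristic polynomial to read off the algebraic multiplicities:
  χ_A(x) = (x - 1)^4

Step 2 — compute geometric multiplicities via the rank-nullity identity g(λ) = n − rank(A − λI):
  rank(A − (1)·I) = 2, so dim ker(A − (1)·I) = n − 2 = 2

Summary:
  λ = 1: algebraic multiplicity = 4, geometric multiplicity = 2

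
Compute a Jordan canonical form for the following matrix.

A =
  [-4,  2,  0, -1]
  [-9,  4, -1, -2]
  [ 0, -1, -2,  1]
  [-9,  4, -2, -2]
J_2(-1) ⊕ J_2(-1)

The characteristic polynomial is
  det(x·I − A) = x^4 + 4*x^3 + 6*x^2 + 4*x + 1 = (x + 1)^4

Eigenvalues and multiplicities (the geometric multiplicity of λ is n − rank(A − λI), which equals the number of Jordan blocks for λ):
  λ = -1: algebraic multiplicity = 4, geometric multiplicity = 2

Determining the block sizes for each eigenvalue:
  λ = -1: with am = 4 and gm = 2, the partition is not yet determined (e.g. several partitions of 4 into 2 parts exist). Let N = A − (-1)·I. Computing rank(N^1) = 2, rank(N^2) = 0; the number of blocks of size ≥ j is rank(N^{j−1}) − rank(N^j), giving [2, 2]. So we have 2 block(s) of size 2 → block sizes [2, 2]

Assembling the blocks gives a Jordan form
J =
  [-1,  1,  0,  0]
  [ 0, -1,  0,  0]
  [ 0,  0, -1,  1]
  [ 0,  0,  0, -1]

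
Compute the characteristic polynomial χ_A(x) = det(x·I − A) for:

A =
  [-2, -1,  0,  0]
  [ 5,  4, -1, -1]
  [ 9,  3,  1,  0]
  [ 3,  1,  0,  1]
x^4 - 4*x^3 + 6*x^2 - 4*x + 1

Expanding det(x·I − A) (e.g. by cofactor expansion or by noting that A is similar to its Jordan form J, which has the same characteristic polynomial as A) gives
  χ_A(x) = x^4 - 4*x^3 + 6*x^2 - 4*x + 1
which factors as (x - 1)^4. The eigenvalues (with algebraic multiplicities) are λ = 1 with multiplicity 4.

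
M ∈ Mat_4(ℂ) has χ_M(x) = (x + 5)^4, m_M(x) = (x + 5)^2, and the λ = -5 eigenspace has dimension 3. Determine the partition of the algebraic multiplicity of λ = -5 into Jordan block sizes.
Block sizes for λ = -5: [2, 1, 1]

Step 1 — from the characteristic polynomial, algebraic multiplicity of λ = -5 is 4. From dim ker(M − (-5)·I) = 3, there are exactly 3 Jordan blocks for λ = -5.
Step 2 — from the minimal polynomial, the factor (x + 5)^2 tells us the largest block for λ = -5 has size 2.
Step 3 — with total size 4, 3 blocks, and largest block 2, the block sizes (in nonincreasing order) are [2, 1, 1].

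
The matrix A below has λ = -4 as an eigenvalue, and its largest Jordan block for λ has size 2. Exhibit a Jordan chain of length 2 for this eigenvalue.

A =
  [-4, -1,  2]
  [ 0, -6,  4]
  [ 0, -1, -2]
A Jordan chain for λ = -4 of length 2:
v_1 = (-1, -2, -1)ᵀ
v_2 = (0, 1, 0)ᵀ

Let N = A − (-4)·I. We want v_2 with N^2 v_2 = 0 but N^1 v_2 ≠ 0; then v_{j-1} := N · v_j for j = 2, …, 2.

Pick v_2 = (0, 1, 0)ᵀ.
Then v_1 = N · v_2 = (-1, -2, -1)ᵀ.

Sanity check: (A − (-4)·I) v_1 = (0, 0, 0)ᵀ = 0. ✓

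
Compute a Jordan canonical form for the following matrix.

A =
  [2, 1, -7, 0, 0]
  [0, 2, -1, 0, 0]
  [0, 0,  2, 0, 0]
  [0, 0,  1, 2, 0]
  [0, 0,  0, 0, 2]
J_3(2) ⊕ J_1(2) ⊕ J_1(2)

The characteristic polynomial is
  det(x·I − A) = x^5 - 10*x^4 + 40*x^3 - 80*x^2 + 80*x - 32 = (x - 2)^5

Eigenvalues and multiplicities (the geometric multiplicity of λ is n − rank(A − λI), which equals the number of Jordan blocks for λ):
  λ = 2: algebraic multiplicity = 5, geometric multiplicity = 3

Determining the block sizes for each eigenvalue:
  λ = 2: with am = 5 and gm = 3, the partition is not yet determined (e.g. several partitions of 5 into 3 parts exist). Let N = A − (2)·I. Computing rank(N^1) = 2, rank(N^2) = 1, rank(N^3) = 0; the number of blocks of size ≥ j is rank(N^{j−1}) − rank(N^j), giving [3, 1, 1]. So we have 1 block(s) of size 3, 2 block(s) of size 1 → block sizes [3, 1, 1]

Assembling the blocks gives a Jordan form
J =
  [2, 1, 0, 0, 0]
  [0, 2, 1, 0, 0]
  [0, 0, 2, 0, 0]
  [0, 0, 0, 2, 0]
  [0, 0, 0, 0, 2]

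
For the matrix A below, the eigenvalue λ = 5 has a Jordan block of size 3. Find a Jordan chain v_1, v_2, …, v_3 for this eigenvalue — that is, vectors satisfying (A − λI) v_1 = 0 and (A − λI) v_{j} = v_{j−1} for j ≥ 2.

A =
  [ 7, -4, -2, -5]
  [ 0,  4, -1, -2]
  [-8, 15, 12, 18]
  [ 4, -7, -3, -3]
A Jordan chain for λ = 5 of length 3:
v_1 = (1, 0, -4, 2)ᵀ
v_2 = (-4, -1, 15, -7)ᵀ
v_3 = (0, 1, 0, 0)ᵀ

Let N = A − (5)·I. We want v_3 with N^3 v_3 = 0 but N^2 v_3 ≠ 0; then v_{j-1} := N · v_j for j = 3, …, 2.

Pick v_3 = (0, 1, 0, 0)ᵀ.
Then v_2 = N · v_3 = (-4, -1, 15, -7)ᵀ.
Then v_1 = N · v_2 = (1, 0, -4, 2)ᵀ.

Sanity check: (A − (5)·I) v_1 = (0, 0, 0, 0)ᵀ = 0. ✓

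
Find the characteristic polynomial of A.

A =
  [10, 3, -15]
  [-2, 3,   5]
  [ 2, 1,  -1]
x^3 - 12*x^2 + 48*x - 64

Expanding det(x·I − A) (e.g. by cofactor expansion or by noting that A is similar to its Jordan form J, which has the same characteristic polynomial as A) gives
  χ_A(x) = x^3 - 12*x^2 + 48*x - 64
which factors as (x - 4)^3. The eigenvalues (with algebraic multiplicities) are λ = 4 with multiplicity 3.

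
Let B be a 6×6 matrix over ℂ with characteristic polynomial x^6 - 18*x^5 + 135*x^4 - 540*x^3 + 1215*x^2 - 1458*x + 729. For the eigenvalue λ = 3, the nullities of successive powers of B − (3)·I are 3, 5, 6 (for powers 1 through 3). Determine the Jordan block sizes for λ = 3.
Block sizes for λ = 3: [3, 2, 1]

From the dimensions of kernels of powers, the number of Jordan blocks of size at least j is d_j − d_{j−1} where d_j = dim ker(N^j) (with d_0 = 0). Computing the differences gives [3, 2, 1].
The number of blocks of size exactly k is (#blocks of size ≥ k) − (#blocks of size ≥ k + 1), so the partition is: 1 block(s) of size 1, 1 block(s) of size 2, 1 block(s) of size 3.
In nonincreasing order the block sizes are [3, 2, 1].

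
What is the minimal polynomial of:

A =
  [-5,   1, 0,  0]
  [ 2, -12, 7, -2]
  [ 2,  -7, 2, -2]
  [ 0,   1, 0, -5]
x^3 + 15*x^2 + 75*x + 125

The characteristic polynomial is χ_A(x) = (x + 5)^4, so the eigenvalues are known. The minimal polynomial is
  m_A(x) = Π_λ (x − λ)^{k_λ}
where k_λ is the size of the *largest* Jordan block for λ (equivalently, the smallest k with (A − λI)^k v = 0 for every generalised eigenvector v of λ).

  λ = -5: largest Jordan block has size 3, contributing (x + 5)^3

So m_A(x) = (x + 5)^3 = x^3 + 15*x^2 + 75*x + 125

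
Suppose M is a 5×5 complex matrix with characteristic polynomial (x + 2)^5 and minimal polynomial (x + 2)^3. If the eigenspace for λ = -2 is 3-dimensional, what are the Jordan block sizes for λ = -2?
Block sizes for λ = -2: [3, 1, 1]

Step 1 — from the characteristic polynomial, algebraic multiplicity of λ = -2 is 5. From dim ker(M − (-2)·I) = 3, there are exactly 3 Jordan blocks for λ = -2.
Step 2 — from the minimal polynomial, the factor (x + 2)^3 tells us the largest block for λ = -2 has size 3.
Step 3 — with total size 5, 3 blocks, and largest block 3, the block sizes (in nonincreasing order) are [3, 1, 1].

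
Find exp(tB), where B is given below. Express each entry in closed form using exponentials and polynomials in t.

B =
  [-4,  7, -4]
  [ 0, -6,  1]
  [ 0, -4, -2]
e^{tB} =
  [exp(-4*t), t^2*exp(-4*t) + 7*t*exp(-4*t), -t^2*exp(-4*t)/2 - 4*t*exp(-4*t)]
  [0, -2*t*exp(-4*t) + exp(-4*t), t*exp(-4*t)]
  [0, -4*t*exp(-4*t), 2*t*exp(-4*t) + exp(-4*t)]

Strategy: write B = P · J · P⁻¹ where J is a Jordan canonical form, so e^{tB} = P · e^{tJ} · P⁻¹, and e^{tJ} can be computed block-by-block.

B has Jordan form
J =
  [-4,  1,  0]
  [ 0, -4,  1]
  [ 0,  0, -4]
(up to reordering of blocks).

Per-block formulas:
  For a 3×3 Jordan block J_3(-4): exp(t · J_3(-4)) = e^(-4t)·(I + t·N + (t^2/2)·N^2), where N is the 3×3 nilpotent shift.

After assembling e^{tJ} and conjugating by P, we get:

e^{tB} =
  [exp(-4*t), t^2*exp(-4*t) + 7*t*exp(-4*t), -t^2*exp(-4*t)/2 - 4*t*exp(-4*t)]
  [0, -2*t*exp(-4*t) + exp(-4*t), t*exp(-4*t)]
  [0, -4*t*exp(-4*t), 2*t*exp(-4*t) + exp(-4*t)]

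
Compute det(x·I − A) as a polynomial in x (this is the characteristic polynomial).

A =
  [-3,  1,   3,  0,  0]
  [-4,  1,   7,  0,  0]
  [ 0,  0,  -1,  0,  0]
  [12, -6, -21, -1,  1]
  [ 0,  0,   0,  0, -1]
x^5 + 5*x^4 + 10*x^3 + 10*x^2 + 5*x + 1

Expanding det(x·I − A) (e.g. by cofactor expansion or by noting that A is similar to its Jordan form J, which has the same characteristic polynomial as A) gives
  χ_A(x) = x^5 + 5*x^4 + 10*x^3 + 10*x^2 + 5*x + 1
which factors as (x + 1)^5. The eigenvalues (with algebraic multiplicities) are λ = -1 with multiplicity 5.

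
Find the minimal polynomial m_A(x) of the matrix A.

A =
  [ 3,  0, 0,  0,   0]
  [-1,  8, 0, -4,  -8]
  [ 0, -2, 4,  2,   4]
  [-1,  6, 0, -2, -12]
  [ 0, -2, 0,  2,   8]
x^3 - 13*x^2 + 54*x - 72

The characteristic polynomial is χ_A(x) = (x - 6)*(x - 4)^3*(x - 3), so the eigenvalues are known. The minimal polynomial is
  m_A(x) = Π_λ (x − λ)^{k_λ}
where k_λ is the size of the *largest* Jordan block for λ (equivalently, the smallest k with (A − λI)^k v = 0 for every generalised eigenvector v of λ).

  λ = 3: largest Jordan block has size 1, contributing (x − 3)
  λ = 4: largest Jordan block has size 1, contributing (x − 4)
  λ = 6: largest Jordan block has size 1, contributing (x − 6)

So m_A(x) = (x - 6)*(x - 4)*(x - 3) = x^3 - 13*x^2 + 54*x - 72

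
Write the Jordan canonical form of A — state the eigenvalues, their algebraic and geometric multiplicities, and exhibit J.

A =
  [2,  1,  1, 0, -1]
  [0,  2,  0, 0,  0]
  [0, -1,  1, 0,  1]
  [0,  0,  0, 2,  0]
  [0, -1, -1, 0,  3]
J_2(2) ⊕ J_1(2) ⊕ J_1(2) ⊕ J_1(2)

The characteristic polynomial is
  det(x·I − A) = x^5 - 10*x^4 + 40*x^3 - 80*x^2 + 80*x - 32 = (x - 2)^5

Eigenvalues and multiplicities (the geometric multiplicity of λ is n − rank(A − λI), which equals the number of Jordan blocks for λ):
  λ = 2: algebraic multiplicity = 5, geometric multiplicity = 4

Determining the block sizes for each eigenvalue:
  λ = 2: 4 blocks summing to 5 forces exactly one block of size 2 and the rest size 1 → block sizes [2, 1, 1, 1]

Assembling the blocks gives a Jordan form
J =
  [2, 1, 0, 0, 0]
  [0, 2, 0, 0, 0]
  [0, 0, 2, 0, 0]
  [0, 0, 0, 2, 0]
  [0, 0, 0, 0, 2]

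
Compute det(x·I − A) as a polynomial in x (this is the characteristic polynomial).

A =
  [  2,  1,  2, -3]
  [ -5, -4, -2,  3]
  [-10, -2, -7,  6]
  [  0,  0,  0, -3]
x^4 + 12*x^3 + 54*x^2 + 108*x + 81

Expanding det(x·I − A) (e.g. by cofactor expansion or by noting that A is similar to its Jordan form J, which has the same characteristic polynomial as A) gives
  χ_A(x) = x^4 + 12*x^3 + 54*x^2 + 108*x + 81
which factors as (x + 3)^4. The eigenvalues (with algebraic multiplicities) are λ = -3 with multiplicity 4.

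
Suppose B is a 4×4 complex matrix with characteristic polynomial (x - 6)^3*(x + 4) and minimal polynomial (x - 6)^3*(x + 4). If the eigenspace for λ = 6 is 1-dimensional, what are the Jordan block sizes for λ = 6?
Block sizes for λ = 6: [3]

Step 1 — from the characteristic polynomial, algebraic multiplicity of λ = 6 is 3. From dim ker(B − (6)·I) = 1, there are exactly 1 Jordan blocks for λ = 6.
Step 2 — from the minimal polynomial, the factor (x − 6)^3 tells us the largest block for λ = 6 has size 3.
Step 3 — with total size 3, 1 blocks, and largest block 3, the block sizes (in nonincreasing order) are [3].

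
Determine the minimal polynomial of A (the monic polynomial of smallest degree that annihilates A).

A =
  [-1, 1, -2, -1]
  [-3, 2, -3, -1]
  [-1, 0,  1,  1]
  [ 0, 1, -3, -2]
x^2

The characteristic polynomial is χ_A(x) = x^4, so the eigenvalues are known. The minimal polynomial is
  m_A(x) = Π_λ (x − λ)^{k_λ}
where k_λ is the size of the *largest* Jordan block for λ (equivalently, the smallest k with (A − λI)^k v = 0 for every generalised eigenvector v of λ).

  λ = 0: largest Jordan block has size 2, contributing (x − 0)^2

So m_A(x) = x^2 = x^2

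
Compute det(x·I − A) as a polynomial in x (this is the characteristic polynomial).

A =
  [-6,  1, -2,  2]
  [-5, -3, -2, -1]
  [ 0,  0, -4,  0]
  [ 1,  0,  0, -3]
x^4 + 16*x^3 + 96*x^2 + 256*x + 256

Expanding det(x·I − A) (e.g. by cofactor expansion or by noting that A is similar to its Jordan form J, which has the same characteristic polynomial as A) gives
  χ_A(x) = x^4 + 16*x^3 + 96*x^2 + 256*x + 256
which factors as (x + 4)^4. The eigenvalues (with algebraic multiplicities) are λ = -4 with multiplicity 4.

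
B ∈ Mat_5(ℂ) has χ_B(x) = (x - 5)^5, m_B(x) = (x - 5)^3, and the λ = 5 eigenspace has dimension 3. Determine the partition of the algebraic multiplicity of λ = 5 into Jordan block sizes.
Block sizes for λ = 5: [3, 1, 1]

Step 1 — from the characteristic polynomial, algebraic multiplicity of λ = 5 is 5. From dim ker(B − (5)·I) = 3, there are exactly 3 Jordan blocks for λ = 5.
Step 2 — from the minimal polynomial, the factor (x − 5)^3 tells us the largest block for λ = 5 has size 3.
Step 3 — with total size 5, 3 blocks, and largest block 3, the block sizes (in nonincreasing order) are [3, 1, 1].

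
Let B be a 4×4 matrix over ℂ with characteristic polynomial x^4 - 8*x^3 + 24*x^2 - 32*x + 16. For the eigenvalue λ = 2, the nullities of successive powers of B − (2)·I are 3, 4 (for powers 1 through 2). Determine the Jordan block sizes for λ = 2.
Block sizes for λ = 2: [2, 1, 1]

From the dimensions of kernels of powers, the number of Jordan blocks of size at least j is d_j − d_{j−1} where d_j = dim ker(N^j) (with d_0 = 0). Computing the differences gives [3, 1].
The number of blocks of size exactly k is (#blocks of size ≥ k) − (#blocks of size ≥ k + 1), so the partition is: 2 block(s) of size 1, 1 block(s) of size 2.
In nonincreasing order the block sizes are [2, 1, 1].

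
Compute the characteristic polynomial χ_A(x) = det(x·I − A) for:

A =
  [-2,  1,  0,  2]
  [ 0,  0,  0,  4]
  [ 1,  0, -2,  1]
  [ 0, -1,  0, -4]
x^4 + 8*x^3 + 24*x^2 + 32*x + 16

Expanding det(x·I − A) (e.g. by cofactor expansion or by noting that A is similar to its Jordan form J, which has the same characteristic polynomial as A) gives
  χ_A(x) = x^4 + 8*x^3 + 24*x^2 + 32*x + 16
which factors as (x + 2)^4. The eigenvalues (with algebraic multiplicities) are λ = -2 with multiplicity 4.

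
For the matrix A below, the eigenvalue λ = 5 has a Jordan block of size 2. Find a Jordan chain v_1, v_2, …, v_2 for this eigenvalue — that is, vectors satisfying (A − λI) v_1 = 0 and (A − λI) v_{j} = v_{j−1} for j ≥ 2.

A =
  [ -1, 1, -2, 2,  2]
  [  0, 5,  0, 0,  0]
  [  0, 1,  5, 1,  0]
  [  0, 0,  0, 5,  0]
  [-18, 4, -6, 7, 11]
A Jordan chain for λ = 5 of length 2:
v_1 = (-6, 0, 0, 0, -18)ᵀ
v_2 = (1, 0, 0, 0, 0)ᵀ

Let N = A − (5)·I. We want v_2 with N^2 v_2 = 0 but N^1 v_2 ≠ 0; then v_{j-1} := N · v_j for j = 2, …, 2.

Pick v_2 = (1, 0, 0, 0, 0)ᵀ.
Then v_1 = N · v_2 = (-6, 0, 0, 0, -18)ᵀ.

Sanity check: (A − (5)·I) v_1 = (0, 0, 0, 0, 0)ᵀ = 0. ✓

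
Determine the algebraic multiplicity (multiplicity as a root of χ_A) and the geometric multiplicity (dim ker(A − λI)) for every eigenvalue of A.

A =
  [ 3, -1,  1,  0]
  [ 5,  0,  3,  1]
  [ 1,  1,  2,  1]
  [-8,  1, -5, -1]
λ = 1: alg = 4, geom = 2

Step 1 — factor the characteristic polynomial to read off the algebraic multiplicities:
  χ_A(x) = (x - 1)^4

Step 2 — compute geometric multiplicities via the rank-nullity identity g(λ) = n − rank(A − λI):
  rank(A − (1)·I) = 2, so dim ker(A − (1)·I) = n − 2 = 2

Summary:
  λ = 1: algebraic multiplicity = 4, geometric multiplicity = 2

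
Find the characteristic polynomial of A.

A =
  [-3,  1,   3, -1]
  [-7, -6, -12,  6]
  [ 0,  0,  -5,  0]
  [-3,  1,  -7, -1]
x^4 + 15*x^3 + 75*x^2 + 125*x

Expanding det(x·I − A) (e.g. by cofactor expansion or by noting that A is similar to its Jordan form J, which has the same characteristic polynomial as A) gives
  χ_A(x) = x^4 + 15*x^3 + 75*x^2 + 125*x
which factors as x*(x + 5)^3. The eigenvalues (with algebraic multiplicities) are λ = -5 with multiplicity 3, λ = 0 with multiplicity 1.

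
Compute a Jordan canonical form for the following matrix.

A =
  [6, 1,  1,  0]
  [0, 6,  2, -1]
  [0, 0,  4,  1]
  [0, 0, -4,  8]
J_2(6) ⊕ J_2(6)

The characteristic polynomial is
  det(x·I − A) = x^4 - 24*x^3 + 216*x^2 - 864*x + 1296 = (x - 6)^4

Eigenvalues and multiplicities (the geometric multiplicity of λ is n − rank(A − λI), which equals the number of Jordan blocks for λ):
  λ = 6: algebraic multiplicity = 4, geometric multiplicity = 2

Determining the block sizes for each eigenvalue:
  λ = 6: with am = 4 and gm = 2, the partition is not yet determined (e.g. several partitions of 4 into 2 parts exist). Let N = A − (6)·I. Computing rank(N^1) = 2, rank(N^2) = 0; the number of blocks of size ≥ j is rank(N^{j−1}) − rank(N^j), giving [2, 2]. So we have 2 block(s) of size 2 → block sizes [2, 2]

Assembling the blocks gives a Jordan form
J =
  [6, 1, 0, 0]
  [0, 6, 0, 0]
  [0, 0, 6, 1]
  [0, 0, 0, 6]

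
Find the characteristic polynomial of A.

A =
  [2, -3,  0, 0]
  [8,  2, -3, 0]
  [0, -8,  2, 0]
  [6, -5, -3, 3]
x^4 - 9*x^3 + 30*x^2 - 44*x + 24

Expanding det(x·I − A) (e.g. by cofactor expansion or by noting that A is similar to its Jordan form J, which has the same characteristic polynomial as A) gives
  χ_A(x) = x^4 - 9*x^3 + 30*x^2 - 44*x + 24
which factors as (x - 3)*(x - 2)^3. The eigenvalues (with algebraic multiplicities) are λ = 2 with multiplicity 3, λ = 3 with multiplicity 1.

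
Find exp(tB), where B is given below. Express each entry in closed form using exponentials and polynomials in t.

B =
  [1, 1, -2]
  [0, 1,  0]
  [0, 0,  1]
e^{tB} =
  [exp(t), t*exp(t), -2*t*exp(t)]
  [0, exp(t), 0]
  [0, 0, exp(t)]

Strategy: write B = P · J · P⁻¹ where J is a Jordan canonical form, so e^{tB} = P · e^{tJ} · P⁻¹, and e^{tJ} can be computed block-by-block.

B has Jordan form
J =
  [1, 1, 0]
  [0, 1, 0]
  [0, 0, 1]
(up to reordering of blocks).

Per-block formulas:
  For a 1×1 block at λ = 1: exp(t · [1]) = [e^(1t)].
  For a 2×2 Jordan block J_2(1): exp(t · J_2(1)) = e^(1t)·(I + t·N), where N is the 2×2 nilpotent shift.

After assembling e^{tJ} and conjugating by P, we get:

e^{tB} =
  [exp(t), t*exp(t), -2*t*exp(t)]
  [0, exp(t), 0]
  [0, 0, exp(t)]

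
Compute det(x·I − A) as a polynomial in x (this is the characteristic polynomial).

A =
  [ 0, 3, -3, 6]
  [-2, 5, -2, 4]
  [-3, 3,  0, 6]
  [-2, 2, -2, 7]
x^4 - 12*x^3 + 54*x^2 - 108*x + 81

Expanding det(x·I − A) (e.g. by cofactor expansion or by noting that A is similar to its Jordan form J, which has the same characteristic polynomial as A) gives
  χ_A(x) = x^4 - 12*x^3 + 54*x^2 - 108*x + 81
which factors as (x - 3)^4. The eigenvalues (with algebraic multiplicities) are λ = 3 with multiplicity 4.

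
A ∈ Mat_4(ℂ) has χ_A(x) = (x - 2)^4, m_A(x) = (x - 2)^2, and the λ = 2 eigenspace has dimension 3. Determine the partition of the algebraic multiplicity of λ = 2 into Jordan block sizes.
Block sizes for λ = 2: [2, 1, 1]

Step 1 — from the characteristic polynomial, algebraic multiplicity of λ = 2 is 4. From dim ker(A − (2)·I) = 3, there are exactly 3 Jordan blocks for λ = 2.
Step 2 — from the minimal polynomial, the factor (x − 2)^2 tells us the largest block for λ = 2 has size 2.
Step 3 — with total size 4, 3 blocks, and largest block 2, the block sizes (in nonincreasing order) are [2, 1, 1].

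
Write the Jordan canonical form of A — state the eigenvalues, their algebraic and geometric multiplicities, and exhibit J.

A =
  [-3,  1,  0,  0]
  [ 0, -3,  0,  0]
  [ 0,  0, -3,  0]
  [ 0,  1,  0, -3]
J_2(-3) ⊕ J_1(-3) ⊕ J_1(-3)

The characteristic polynomial is
  det(x·I − A) = x^4 + 12*x^3 + 54*x^2 + 108*x + 81 = (x + 3)^4

Eigenvalues and multiplicities (the geometric multiplicity of λ is n − rank(A − λI), which equals the number of Jordan blocks for λ):
  λ = -3: algebraic multiplicity = 4, geometric multiplicity = 3

Determining the block sizes for each eigenvalue:
  λ = -3: 3 blocks summing to 4 forces exactly one block of size 2 and the rest size 1 → block sizes [2, 1, 1]

Assembling the blocks gives a Jordan form
J =
  [-3,  1,  0,  0]
  [ 0, -3,  0,  0]
  [ 0,  0, -3,  0]
  [ 0,  0,  0, -3]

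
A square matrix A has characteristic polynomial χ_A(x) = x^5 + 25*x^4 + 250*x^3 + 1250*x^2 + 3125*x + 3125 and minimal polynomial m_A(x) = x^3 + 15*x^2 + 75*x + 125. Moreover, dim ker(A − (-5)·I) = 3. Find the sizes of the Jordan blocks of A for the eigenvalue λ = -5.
Block sizes for λ = -5: [3, 1, 1]

Step 1 — from the characteristic polynomial, algebraic multiplicity of λ = -5 is 5. From dim ker(A − (-5)·I) = 3, there are exactly 3 Jordan blocks for λ = -5.
Step 2 — from the minimal polynomial, the factor (x + 5)^3 tells us the largest block for λ = -5 has size 3.
Step 3 — with total size 5, 3 blocks, and largest block 3, the block sizes (in nonincreasing order) are [3, 1, 1].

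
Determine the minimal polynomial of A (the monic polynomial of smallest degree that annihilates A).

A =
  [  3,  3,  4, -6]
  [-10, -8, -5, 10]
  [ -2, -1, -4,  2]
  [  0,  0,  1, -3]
x^3 + 9*x^2 + 27*x + 27

The characteristic polynomial is χ_A(x) = (x + 3)^4, so the eigenvalues are known. The minimal polynomial is
  m_A(x) = Π_λ (x − λ)^{k_λ}
where k_λ is the size of the *largest* Jordan block for λ (equivalently, the smallest k with (A − λI)^k v = 0 for every generalised eigenvector v of λ).

  λ = -3: largest Jordan block has size 3, contributing (x + 3)^3

So m_A(x) = (x + 3)^3 = x^3 + 9*x^2 + 27*x + 27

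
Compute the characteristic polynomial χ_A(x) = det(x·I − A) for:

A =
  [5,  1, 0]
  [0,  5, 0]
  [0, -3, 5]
x^3 - 15*x^2 + 75*x - 125

Expanding det(x·I − A) (e.g. by cofactor expansion or by noting that A is similar to its Jordan form J, which has the same characteristic polynomial as A) gives
  χ_A(x) = x^3 - 15*x^2 + 75*x - 125
which factors as (x - 5)^3. The eigenvalues (with algebraic multiplicities) are λ = 5 with multiplicity 3.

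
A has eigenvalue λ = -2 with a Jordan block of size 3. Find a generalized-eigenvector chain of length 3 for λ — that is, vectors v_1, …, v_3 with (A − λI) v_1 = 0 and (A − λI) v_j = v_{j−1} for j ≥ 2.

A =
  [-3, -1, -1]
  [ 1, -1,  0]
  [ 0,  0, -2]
A Jordan chain for λ = -2 of length 3:
v_1 = (1, -1, 0)ᵀ
v_2 = (-1, 0, 0)ᵀ
v_3 = (0, 0, 1)ᵀ

Let N = A − (-2)·I. We want v_3 with N^3 v_3 = 0 but N^2 v_3 ≠ 0; then v_{j-1} := N · v_j for j = 3, …, 2.

Pick v_3 = (0, 0, 1)ᵀ.
Then v_2 = N · v_3 = (-1, 0, 0)ᵀ.
Then v_1 = N · v_2 = (1, -1, 0)ᵀ.

Sanity check: (A − (-2)·I) v_1 = (0, 0, 0)ᵀ = 0. ✓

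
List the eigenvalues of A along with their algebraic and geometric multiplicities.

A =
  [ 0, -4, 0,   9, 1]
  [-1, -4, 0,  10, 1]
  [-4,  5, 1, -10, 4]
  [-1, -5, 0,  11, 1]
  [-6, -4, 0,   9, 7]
λ = 1: alg = 3, geom = 2; λ = 6: alg = 2, geom = 1

Step 1 — factor the characteristic polynomial to read off the algebraic multiplicities:
  χ_A(x) = (x - 6)^2*(x - 1)^3

Step 2 — compute geometric multiplicities via the rank-nullity identity g(λ) = n − rank(A − λI):
  rank(A − (1)·I) = 3, so dim ker(A − (1)·I) = n − 3 = 2
  rank(A − (6)·I) = 4, so dim ker(A − (6)·I) = n − 4 = 1

Summary:
  λ = 1: algebraic multiplicity = 3, geometric multiplicity = 2
  λ = 6: algebraic multiplicity = 2, geometric multiplicity = 1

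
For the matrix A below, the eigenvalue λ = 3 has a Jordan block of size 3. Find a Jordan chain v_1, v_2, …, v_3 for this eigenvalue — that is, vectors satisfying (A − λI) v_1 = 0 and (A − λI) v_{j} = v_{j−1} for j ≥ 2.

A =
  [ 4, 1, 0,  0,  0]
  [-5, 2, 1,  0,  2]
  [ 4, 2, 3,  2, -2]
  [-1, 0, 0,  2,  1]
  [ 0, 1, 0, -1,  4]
A Jordan chain for λ = 3 of length 3:
v_1 = (-4, 4, -8, 0, -4)ᵀ
v_2 = (1, -5, 4, -1, 0)ᵀ
v_3 = (1, 0, 0, 0, 0)ᵀ

Let N = A − (3)·I. We want v_3 with N^3 v_3 = 0 but N^2 v_3 ≠ 0; then v_{j-1} := N · v_j for j = 3, …, 2.

Pick v_3 = (1, 0, 0, 0, 0)ᵀ.
Then v_2 = N · v_3 = (1, -5, 4, -1, 0)ᵀ.
Then v_1 = N · v_2 = (-4, 4, -8, 0, -4)ᵀ.

Sanity check: (A − (3)·I) v_1 = (0, 0, 0, 0, 0)ᵀ = 0. ✓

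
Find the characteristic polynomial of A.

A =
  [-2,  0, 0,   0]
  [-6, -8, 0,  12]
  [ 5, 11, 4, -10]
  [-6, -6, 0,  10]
x^4 - 4*x^3 - 12*x^2 + 32*x + 64

Expanding det(x·I − A) (e.g. by cofactor expansion or by noting that A is similar to its Jordan form J, which has the same characteristic polynomial as A) gives
  χ_A(x) = x^4 - 4*x^3 - 12*x^2 + 32*x + 64
which factors as (x - 4)^2*(x + 2)^2. The eigenvalues (with algebraic multiplicities) are λ = -2 with multiplicity 2, λ = 4 with multiplicity 2.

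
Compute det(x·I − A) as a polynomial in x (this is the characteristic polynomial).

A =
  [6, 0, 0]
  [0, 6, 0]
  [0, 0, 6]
x^3 - 18*x^2 + 108*x - 216

Expanding det(x·I − A) (e.g. by cofactor expansion or by noting that A is similar to its Jordan form J, which has the same characteristic polynomial as A) gives
  χ_A(x) = x^3 - 18*x^2 + 108*x - 216
which factors as (x - 6)^3. The eigenvalues (with algebraic multiplicities) are λ = 6 with multiplicity 3.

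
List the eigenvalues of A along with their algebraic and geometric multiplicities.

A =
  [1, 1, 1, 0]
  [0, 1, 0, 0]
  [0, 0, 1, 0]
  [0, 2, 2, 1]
λ = 1: alg = 4, geom = 3

Step 1 — factor the characteristic polynomial to read off the algebraic multiplicities:
  χ_A(x) = (x - 1)^4

Step 2 — compute geometric multiplicities via the rank-nullity identity g(λ) = n − rank(A − λI):
  rank(A − (1)·I) = 1, so dim ker(A − (1)·I) = n − 1 = 3

Summary:
  λ = 1: algebraic multiplicity = 4, geometric multiplicity = 3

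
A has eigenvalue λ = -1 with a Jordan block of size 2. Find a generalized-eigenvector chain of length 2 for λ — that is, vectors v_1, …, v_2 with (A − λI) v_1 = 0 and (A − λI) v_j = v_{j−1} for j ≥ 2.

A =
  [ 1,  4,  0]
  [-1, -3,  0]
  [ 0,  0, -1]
A Jordan chain for λ = -1 of length 2:
v_1 = (2, -1, 0)ᵀ
v_2 = (1, 0, 0)ᵀ

Let N = A − (-1)·I. We want v_2 with N^2 v_2 = 0 but N^1 v_2 ≠ 0; then v_{j-1} := N · v_j for j = 2, …, 2.

Pick v_2 = (1, 0, 0)ᵀ.
Then v_1 = N · v_2 = (2, -1, 0)ᵀ.

Sanity check: (A − (-1)·I) v_1 = (0, 0, 0)ᵀ = 0. ✓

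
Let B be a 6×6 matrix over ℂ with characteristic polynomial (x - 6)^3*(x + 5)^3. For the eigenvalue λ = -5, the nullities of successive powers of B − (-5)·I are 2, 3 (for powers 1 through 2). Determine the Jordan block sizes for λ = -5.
Block sizes for λ = -5: [2, 1]

From the dimensions of kernels of powers, the number of Jordan blocks of size at least j is d_j − d_{j−1} where d_j = dim ker(N^j) (with d_0 = 0). Computing the differences gives [2, 1].
The number of blocks of size exactly k is (#blocks of size ≥ k) − (#blocks of size ≥ k + 1), so the partition is: 1 block(s) of size 1, 1 block(s) of size 2.
In nonincreasing order the block sizes are [2, 1].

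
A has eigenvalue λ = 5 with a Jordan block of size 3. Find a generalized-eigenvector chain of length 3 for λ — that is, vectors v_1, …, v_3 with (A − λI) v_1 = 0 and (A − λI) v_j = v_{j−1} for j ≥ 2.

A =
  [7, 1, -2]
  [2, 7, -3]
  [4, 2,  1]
A Jordan chain for λ = 5 of length 3:
v_1 = (-2, -4, -4)ᵀ
v_2 = (2, 2, 4)ᵀ
v_3 = (1, 0, 0)ᵀ

Let N = A − (5)·I. We want v_3 with N^3 v_3 = 0 but N^2 v_3 ≠ 0; then v_{j-1} := N · v_j for j = 3, …, 2.

Pick v_3 = (1, 0, 0)ᵀ.
Then v_2 = N · v_3 = (2, 2, 4)ᵀ.
Then v_1 = N · v_2 = (-2, -4, -4)ᵀ.

Sanity check: (A − (5)·I) v_1 = (0, 0, 0)ᵀ = 0. ✓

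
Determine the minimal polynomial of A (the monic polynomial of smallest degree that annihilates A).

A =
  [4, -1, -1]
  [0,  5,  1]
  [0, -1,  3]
x^2 - 8*x + 16

The characteristic polynomial is χ_A(x) = (x - 4)^3, so the eigenvalues are known. The minimal polynomial is
  m_A(x) = Π_λ (x − λ)^{k_λ}
where k_λ is the size of the *largest* Jordan block for λ (equivalently, the smallest k with (A − λI)^k v = 0 for every generalised eigenvector v of λ).

  λ = 4: largest Jordan block has size 2, contributing (x − 4)^2

So m_A(x) = (x - 4)^2 = x^2 - 8*x + 16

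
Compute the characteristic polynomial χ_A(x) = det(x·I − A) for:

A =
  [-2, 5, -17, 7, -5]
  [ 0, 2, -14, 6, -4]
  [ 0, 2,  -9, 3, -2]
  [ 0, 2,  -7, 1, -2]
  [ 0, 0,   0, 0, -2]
x^5 + 10*x^4 + 40*x^3 + 80*x^2 + 80*x + 32

Expanding det(x·I − A) (e.g. by cofactor expansion or by noting that A is similar to its Jordan form J, which has the same characteristic polynomial as A) gives
  χ_A(x) = x^5 + 10*x^4 + 40*x^3 + 80*x^2 + 80*x + 32
which factors as (x + 2)^5. The eigenvalues (with algebraic multiplicities) are λ = -2 with multiplicity 5.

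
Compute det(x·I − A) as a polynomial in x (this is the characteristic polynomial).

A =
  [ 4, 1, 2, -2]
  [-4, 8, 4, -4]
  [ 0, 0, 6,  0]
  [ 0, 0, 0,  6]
x^4 - 24*x^3 + 216*x^2 - 864*x + 1296

Expanding det(x·I − A) (e.g. by cofactor expansion or by noting that A is similar to its Jordan form J, which has the same characteristic polynomial as A) gives
  χ_A(x) = x^4 - 24*x^3 + 216*x^2 - 864*x + 1296
which factors as (x - 6)^4. The eigenvalues (with algebraic multiplicities) are λ = 6 with multiplicity 4.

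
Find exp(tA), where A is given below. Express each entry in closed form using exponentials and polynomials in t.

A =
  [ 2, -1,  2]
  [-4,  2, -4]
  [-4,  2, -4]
e^{tA} =
  [2*t + 1, -t, 2*t]
  [-4*t, 2*t + 1, -4*t]
  [-4*t, 2*t, 1 - 4*t]

Strategy: write A = P · J · P⁻¹ where J is a Jordan canonical form, so e^{tA} = P · e^{tJ} · P⁻¹, and e^{tJ} can be computed block-by-block.

A has Jordan form
J =
  [0, 1, 0]
  [0, 0, 0]
  [0, 0, 0]
(up to reordering of blocks).

Per-block formulas:
  For a 1×1 block at λ = 0: exp(t · [0]) = [e^(0t)].
  For a 2×2 Jordan block J_2(0): exp(t · J_2(0)) = e^(0t)·(I + t·N), where N is the 2×2 nilpotent shift.

After assembling e^{tJ} and conjugating by P, we get:

e^{tA} =
  [2*t + 1, -t, 2*t]
  [-4*t, 2*t + 1, -4*t]
  [-4*t, 2*t, 1 - 4*t]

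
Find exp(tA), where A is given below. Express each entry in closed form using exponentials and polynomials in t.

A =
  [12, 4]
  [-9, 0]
e^{tA} =
  [6*t*exp(6*t) + exp(6*t), 4*t*exp(6*t)]
  [-9*t*exp(6*t), -6*t*exp(6*t) + exp(6*t)]

Strategy: write A = P · J · P⁻¹ where J is a Jordan canonical form, so e^{tA} = P · e^{tJ} · P⁻¹, and e^{tJ} can be computed block-by-block.

A has Jordan form
J =
  [6, 1]
  [0, 6]
(up to reordering of blocks).

Per-block formulas:
  For a 2×2 Jordan block J_2(6): exp(t · J_2(6)) = e^(6t)·(I + t·N), where N is the 2×2 nilpotent shift.

After assembling e^{tJ} and conjugating by P, we get:

e^{tA} =
  [6*t*exp(6*t) + exp(6*t), 4*t*exp(6*t)]
  [-9*t*exp(6*t), -6*t*exp(6*t) + exp(6*t)]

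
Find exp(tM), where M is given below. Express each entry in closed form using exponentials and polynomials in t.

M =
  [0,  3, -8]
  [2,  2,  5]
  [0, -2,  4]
e^{tM} =
  [5*t^2*exp(2*t) - 2*t*exp(2*t) + exp(2*t), 5*t^2*exp(2*t) + 3*t*exp(2*t), 15*t^2*exp(2*t)/2 - 8*t*exp(2*t)]
  [-2*t^2*exp(2*t) + 2*t*exp(2*t), -2*t^2*exp(2*t) + exp(2*t), -3*t^2*exp(2*t) + 5*t*exp(2*t)]
  [-2*t^2*exp(2*t), -2*t^2*exp(2*t) - 2*t*exp(2*t), -3*t^2*exp(2*t) + 2*t*exp(2*t) + exp(2*t)]

Strategy: write M = P · J · P⁻¹ where J is a Jordan canonical form, so e^{tM} = P · e^{tJ} · P⁻¹, and e^{tJ} can be computed block-by-block.

M has Jordan form
J =
  [2, 1, 0]
  [0, 2, 1]
  [0, 0, 2]
(up to reordering of blocks).

Per-block formulas:
  For a 3×3 Jordan block J_3(2): exp(t · J_3(2)) = e^(2t)·(I + t·N + (t^2/2)·N^2), where N is the 3×3 nilpotent shift.

After assembling e^{tJ} and conjugating by P, we get:

e^{tM} =
  [5*t^2*exp(2*t) - 2*t*exp(2*t) + exp(2*t), 5*t^2*exp(2*t) + 3*t*exp(2*t), 15*t^2*exp(2*t)/2 - 8*t*exp(2*t)]
  [-2*t^2*exp(2*t) + 2*t*exp(2*t), -2*t^2*exp(2*t) + exp(2*t), -3*t^2*exp(2*t) + 5*t*exp(2*t)]
  [-2*t^2*exp(2*t), -2*t^2*exp(2*t) - 2*t*exp(2*t), -3*t^2*exp(2*t) + 2*t*exp(2*t) + exp(2*t)]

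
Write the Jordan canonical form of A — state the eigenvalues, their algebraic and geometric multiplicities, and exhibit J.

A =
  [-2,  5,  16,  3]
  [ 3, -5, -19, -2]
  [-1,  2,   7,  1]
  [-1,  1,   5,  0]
J_2(0) ⊕ J_2(0)

The characteristic polynomial is
  det(x·I − A) = x^4

Eigenvalues and multiplicities (the geometric multiplicity of λ is n − rank(A − λI), which equals the number of Jordan blocks for λ):
  λ = 0: algebraic multiplicity = 4, geometric multiplicity = 2

Determining the block sizes for each eigenvalue:
  λ = 0: with am = 4 and gm = 2, the partition is not yet determined (e.g. several partitions of 4 into 2 parts exist). Let N = A − (0)·I. Computing rank(N^1) = 2, rank(N^2) = 0; the number of blocks of size ≥ j is rank(N^{j−1}) − rank(N^j), giving [2, 2]. So we have 2 block(s) of size 2 → block sizes [2, 2]

Assembling the blocks gives a Jordan form
J =
  [0, 1, 0, 0]
  [0, 0, 0, 0]
  [0, 0, 0, 1]
  [0, 0, 0, 0]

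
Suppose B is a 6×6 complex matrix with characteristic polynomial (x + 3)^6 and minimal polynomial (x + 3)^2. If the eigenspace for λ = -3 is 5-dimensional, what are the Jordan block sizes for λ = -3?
Block sizes for λ = -3: [2, 1, 1, 1, 1]

Step 1 — from the characteristic polynomial, algebraic multiplicity of λ = -3 is 6. From dim ker(B − (-3)·I) = 5, there are exactly 5 Jordan blocks for λ = -3.
Step 2 — from the minimal polynomial, the factor (x + 3)^2 tells us the largest block for λ = -3 has size 2.
Step 3 — with total size 6, 5 blocks, and largest block 2, the block sizes (in nonincreasing order) are [2, 1, 1, 1, 1].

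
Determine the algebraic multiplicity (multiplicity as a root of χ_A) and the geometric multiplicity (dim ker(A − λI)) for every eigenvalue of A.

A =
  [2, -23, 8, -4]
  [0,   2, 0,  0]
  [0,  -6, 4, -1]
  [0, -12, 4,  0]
λ = 2: alg = 4, geom = 2

Step 1 — factor the characteristic polynomial to read off the algebraic multiplicities:
  χ_A(x) = (x - 2)^4

Step 2 — compute geometric multiplicities via the rank-nullity identity g(λ) = n − rank(A − λI):
  rank(A − (2)·I) = 2, so dim ker(A − (2)·I) = n − 2 = 2

Summary:
  λ = 2: algebraic multiplicity = 4, geometric multiplicity = 2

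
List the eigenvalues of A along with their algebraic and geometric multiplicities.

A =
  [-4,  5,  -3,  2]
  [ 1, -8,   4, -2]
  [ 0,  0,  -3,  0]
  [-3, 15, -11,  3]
λ = -3: alg = 4, geom = 2

Step 1 — factor the characteristic polynomial to read off the algebraic multiplicities:
  χ_A(x) = (x + 3)^4

Step 2 — compute geometric multiplicities via the rank-nullity identity g(λ) = n − rank(A − λI):
  rank(A − (-3)·I) = 2, so dim ker(A − (-3)·I) = n − 2 = 2

Summary:
  λ = -3: algebraic multiplicity = 4, geometric multiplicity = 2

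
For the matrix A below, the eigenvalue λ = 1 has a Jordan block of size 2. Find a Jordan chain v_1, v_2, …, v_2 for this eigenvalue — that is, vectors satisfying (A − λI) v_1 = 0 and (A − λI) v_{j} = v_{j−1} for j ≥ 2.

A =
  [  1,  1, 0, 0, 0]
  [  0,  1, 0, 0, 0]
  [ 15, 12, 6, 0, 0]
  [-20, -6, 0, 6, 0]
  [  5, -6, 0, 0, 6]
A Jordan chain for λ = 1 of length 2:
v_1 = (1, 0, -3, 4, -1)ᵀ
v_2 = (1, 1, -6, 6, 0)ᵀ

Let N = A − (1)·I. We want v_2 with N^2 v_2 = 0 but N^1 v_2 ≠ 0; then v_{j-1} := N · v_j for j = 2, …, 2.

Pick v_2 = (1, 1, -6, 6, 0)ᵀ.
Then v_1 = N · v_2 = (1, 0, -3, 4, -1)ᵀ.

Sanity check: (A − (1)·I) v_1 = (0, 0, 0, 0, 0)ᵀ = 0. ✓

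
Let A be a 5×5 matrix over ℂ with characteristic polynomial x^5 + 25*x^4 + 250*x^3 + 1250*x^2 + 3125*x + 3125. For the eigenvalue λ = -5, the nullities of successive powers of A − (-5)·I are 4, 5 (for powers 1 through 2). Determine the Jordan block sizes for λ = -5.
Block sizes for λ = -5: [2, 1, 1, 1]

From the dimensions of kernels of powers, the number of Jordan blocks of size at least j is d_j − d_{j−1} where d_j = dim ker(N^j) (with d_0 = 0). Computing the differences gives [4, 1].
The number of blocks of size exactly k is (#blocks of size ≥ k) − (#blocks of size ≥ k + 1), so the partition is: 3 block(s) of size 1, 1 block(s) of size 2.
In nonincreasing order the block sizes are [2, 1, 1, 1].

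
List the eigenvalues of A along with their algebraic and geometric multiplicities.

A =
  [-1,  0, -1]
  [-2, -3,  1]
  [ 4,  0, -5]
λ = -3: alg = 3, geom = 2

Step 1 — factor the characteristic polynomial to read off the algebraic multiplicities:
  χ_A(x) = (x + 3)^3

Step 2 — compute geometric multiplicities via the rank-nullity identity g(λ) = n − rank(A − λI):
  rank(A − (-3)·I) = 1, so dim ker(A − (-3)·I) = n − 1 = 2

Summary:
  λ = -3: algebraic multiplicity = 3, geometric multiplicity = 2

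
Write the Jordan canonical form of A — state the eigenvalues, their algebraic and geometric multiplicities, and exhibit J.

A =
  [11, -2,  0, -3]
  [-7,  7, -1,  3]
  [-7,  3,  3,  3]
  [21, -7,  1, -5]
J_3(4) ⊕ J_1(4)

The characteristic polynomial is
  det(x·I − A) = x^4 - 16*x^3 + 96*x^2 - 256*x + 256 = (x - 4)^4

Eigenvalues and multiplicities (the geometric multiplicity of λ is n − rank(A − λI), which equals the number of Jordan blocks for λ):
  λ = 4: algebraic multiplicity = 4, geometric multiplicity = 2

Determining the block sizes for each eigenvalue:
  λ = 4: with am = 4 and gm = 2, the partition is not yet determined (e.g. several partitions of 4 into 2 parts exist). Let N = A − (4)·I. Computing rank(N^1) = 2, rank(N^2) = 1, rank(N^3) = 0; the number of blocks of size ≥ j is rank(N^{j−1}) − rank(N^j), giving [2, 1, 1]. So we have 1 block(s) of size 3, 1 block(s) of size 1 → block sizes [3, 1]

Assembling the blocks gives a Jordan form
J =
  [4, 1, 0, 0]
  [0, 4, 1, 0]
  [0, 0, 4, 0]
  [0, 0, 0, 4]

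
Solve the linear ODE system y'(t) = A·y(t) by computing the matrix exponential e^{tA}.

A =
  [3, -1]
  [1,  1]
e^{tA} =
  [t*exp(2*t) + exp(2*t), -t*exp(2*t)]
  [t*exp(2*t), -t*exp(2*t) + exp(2*t)]

Strategy: write A = P · J · P⁻¹ where J is a Jordan canonical form, so e^{tA} = P · e^{tJ} · P⁻¹, and e^{tJ} can be computed block-by-block.

A has Jordan form
J =
  [2, 1]
  [0, 2]
(up to reordering of blocks).

Per-block formulas:
  For a 2×2 Jordan block J_2(2): exp(t · J_2(2)) = e^(2t)·(I + t·N), where N is the 2×2 nilpotent shift.

After assembling e^{tJ} and conjugating by P, we get:

e^{tA} =
  [t*exp(2*t) + exp(2*t), -t*exp(2*t)]
  [t*exp(2*t), -t*exp(2*t) + exp(2*t)]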